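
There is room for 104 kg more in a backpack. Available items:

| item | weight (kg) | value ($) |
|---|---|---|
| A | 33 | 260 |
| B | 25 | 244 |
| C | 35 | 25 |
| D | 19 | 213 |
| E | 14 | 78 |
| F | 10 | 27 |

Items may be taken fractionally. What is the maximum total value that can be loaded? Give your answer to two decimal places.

Sort by value per unit weight and fill in that order.
Ratios (sorted): D 11.21, B 9.76, A 7.88, E 5.57, F 2.70, C 0.71
take D (19 @ 213); take B (25 @ 244); take A (33 @ 260); take E (14 @ 78); take F (10 @ 27); take 3/35 of C → 2.14. Capacity used 104/104.
Total value = 824.14

824.14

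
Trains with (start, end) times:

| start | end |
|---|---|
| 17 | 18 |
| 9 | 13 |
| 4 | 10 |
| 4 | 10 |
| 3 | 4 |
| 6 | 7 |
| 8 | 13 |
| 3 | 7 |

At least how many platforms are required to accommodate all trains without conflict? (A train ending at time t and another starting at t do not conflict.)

starts: [3, 3, 4, 4, 6, 8, 9, 17]
ends:   [4, 7, 7, 10, 10, 13, 13, 18]
s3→1 s3→2 e4→1 s4→2 s4→3 s6→4  — peak 4.

4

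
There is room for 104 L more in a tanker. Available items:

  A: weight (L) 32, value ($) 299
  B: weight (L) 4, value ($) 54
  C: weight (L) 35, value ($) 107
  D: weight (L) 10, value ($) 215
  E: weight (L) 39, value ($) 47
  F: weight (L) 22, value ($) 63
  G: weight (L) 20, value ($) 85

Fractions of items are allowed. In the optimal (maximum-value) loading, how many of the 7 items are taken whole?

5

Ratios (sorted): D 21.50, B 13.50, A 9.34, G 4.25, C 3.06, F 2.86, E 1.21
take D (10 @ 215); take B (4 @ 54); take A (32 @ 299); take G (20 @ 85); take C (35 @ 107); take 3/22 of F → 8.59. Capacity used 104/104.
5 item(s) taken whole; one partial (take 3/22 of F).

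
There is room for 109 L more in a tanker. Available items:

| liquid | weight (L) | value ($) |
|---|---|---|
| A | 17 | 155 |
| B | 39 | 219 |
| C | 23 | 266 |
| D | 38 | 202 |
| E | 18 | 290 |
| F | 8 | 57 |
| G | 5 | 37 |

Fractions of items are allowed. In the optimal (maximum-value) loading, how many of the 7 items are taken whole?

Greedy by value/weight ratio, highest first.
Order: E (290/18=16.11) > C (266/23=11.57) > A (155/17=9.12) > G (37/5=7.40) > F (57/8=7.12) > B (219/39=5.62) > D (202/38=5.32)
Fill: take E (18 @ 290) → take C (23 @ 266) → take A (17 @ 155) → take G (5 @ 37) → take F (8 @ 57) → take 38/39 of B → 213.38; 109/109 used.
5 item(s) taken whole; one partial (take 38/39 of B).

5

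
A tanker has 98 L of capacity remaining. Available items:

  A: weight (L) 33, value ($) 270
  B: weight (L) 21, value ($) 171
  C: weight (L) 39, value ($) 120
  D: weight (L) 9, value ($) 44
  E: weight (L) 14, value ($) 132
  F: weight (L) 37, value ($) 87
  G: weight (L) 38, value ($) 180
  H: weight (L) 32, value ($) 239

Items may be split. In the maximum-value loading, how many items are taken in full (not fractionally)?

Sort by value per unit weight and fill in that order.
Order: E (132/14=9.43) > A (270/33=8.18) > B (171/21=8.14) > H (239/32=7.47) > D (44/9=4.89) > G (180/38=4.74) > C (120/39=3.08) > F (87/37=2.35)
Fill: take E (14 @ 132) → take A (33 @ 270) → take B (21 @ 171) → take 30/32 of H → 224.06; 98/98 used.
3 item(s) taken whole; one partial (take 30/32 of H).

3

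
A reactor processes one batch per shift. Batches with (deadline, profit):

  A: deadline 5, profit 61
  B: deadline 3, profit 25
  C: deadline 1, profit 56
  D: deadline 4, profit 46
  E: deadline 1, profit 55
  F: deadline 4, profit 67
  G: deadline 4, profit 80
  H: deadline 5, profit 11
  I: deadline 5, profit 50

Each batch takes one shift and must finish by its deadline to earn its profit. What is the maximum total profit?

By profit: G(d4,80), F(d4,67), A(d5,61), C(d1,56), E(d1,55), I(d5,50), D(d4,46), B(d3,25), H(d5,11)
G→slot 4; F→slot 3; A→slot 5; C→slot 1; E skipped; I→slot 2; D skipped; B skipped; H skipped.
Profit = 56 + 50 + 67 + 80 + 61 = 314

314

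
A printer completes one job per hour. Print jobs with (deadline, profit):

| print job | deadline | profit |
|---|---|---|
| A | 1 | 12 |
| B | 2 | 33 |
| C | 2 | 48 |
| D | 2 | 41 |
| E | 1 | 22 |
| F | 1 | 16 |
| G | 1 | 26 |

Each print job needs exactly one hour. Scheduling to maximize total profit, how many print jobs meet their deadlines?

By profit: C(d2,48), D(d2,41), B(d2,33), G(d1,26), E(d1,22), F(d1,16), A(d1,12)
C→slot 2; D→slot 1; B skipped; G skipped; E skipped; F skipped; A skipped.
2 of 7 scheduled.

2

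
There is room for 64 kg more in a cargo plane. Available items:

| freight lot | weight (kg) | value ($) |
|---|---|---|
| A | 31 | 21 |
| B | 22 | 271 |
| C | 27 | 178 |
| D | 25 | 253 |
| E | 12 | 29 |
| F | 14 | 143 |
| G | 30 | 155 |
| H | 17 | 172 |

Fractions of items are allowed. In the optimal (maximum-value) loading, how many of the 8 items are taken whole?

Greedy by value/weight ratio, highest first.
Ratios (sorted): B 12.32, F 10.21, D 10.12, H 10.12, C 6.59, G 5.17, E 2.42, A 0.68
take B (22 @ 271); take F (14 @ 143); take D (25 @ 253); take 3/17 of H → 30.35. Capacity used 64/64.
3 item(s) taken whole; one partial (take 3/17 of H).

3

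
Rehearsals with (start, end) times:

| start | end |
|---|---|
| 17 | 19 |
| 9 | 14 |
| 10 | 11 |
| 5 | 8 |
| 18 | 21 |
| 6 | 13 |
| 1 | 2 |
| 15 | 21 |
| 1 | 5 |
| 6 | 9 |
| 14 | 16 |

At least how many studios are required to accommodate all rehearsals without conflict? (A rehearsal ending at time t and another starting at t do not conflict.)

3

The answer is the maximum number of intervals overlapping at any instant.
Events (time:±→running): 1:+→1 1:+→2 2:-→1 5:-→0 5:+→1 6:+→2 6:+→3 … peak 3.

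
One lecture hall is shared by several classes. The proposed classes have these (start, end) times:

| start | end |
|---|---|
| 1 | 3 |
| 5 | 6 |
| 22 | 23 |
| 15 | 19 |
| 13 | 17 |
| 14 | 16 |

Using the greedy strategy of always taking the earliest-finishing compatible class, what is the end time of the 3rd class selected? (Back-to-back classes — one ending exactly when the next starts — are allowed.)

16

By end time: (1,3), (5,6), (14,16), (13,17), (15,19), (22,23).
Pick (1,3); next start ≥ 3 → (5,6); next start ≥ 6 → (14,16); next start ≥ 16 → (22,23).
Selected: (1,3) (5,6) (14,16) (22,23)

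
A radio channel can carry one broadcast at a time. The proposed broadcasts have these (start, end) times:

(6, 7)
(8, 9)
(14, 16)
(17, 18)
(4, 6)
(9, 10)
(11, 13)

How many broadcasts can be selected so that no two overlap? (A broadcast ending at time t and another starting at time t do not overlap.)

7

Sorted by end: (4,6)  (6,7)  (8,9)  (9,10)  (11,13)  (14,16)  (17,18)
take (4,6); take (6,7); take (8,9); take (9,10); take (11,13); take (14,16); take (17,18).
Selected 7 broadcasts.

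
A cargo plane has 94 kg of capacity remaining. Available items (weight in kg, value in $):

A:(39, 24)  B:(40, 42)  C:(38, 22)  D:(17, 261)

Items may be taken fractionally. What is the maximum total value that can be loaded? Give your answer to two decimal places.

Sort by value per unit weight and fill in that order.
Ratios (sorted): D 15.35, B 1.05, A 0.62, C 0.58
take D (17 @ 261); take B (40 @ 42); take 37/39 of A → 22.77. Capacity used 94/94.
Total value = 325.77

325.77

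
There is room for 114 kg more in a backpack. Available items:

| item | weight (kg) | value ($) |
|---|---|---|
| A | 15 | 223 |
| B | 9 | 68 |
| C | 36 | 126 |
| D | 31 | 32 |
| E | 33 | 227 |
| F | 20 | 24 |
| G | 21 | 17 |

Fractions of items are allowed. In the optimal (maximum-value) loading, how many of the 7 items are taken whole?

Order: A (223/15=14.87) > B (68/9=7.56) > E (227/33=6.88) > C (126/36=3.50) > F (24/20=1.20) > D (32/31=1.03) > G (17/21=0.81)
Fill: take A (15 @ 223) → take B (9 @ 68) → take E (33 @ 227) → take C (36 @ 126) → take F (20 @ 24) → take 1/31 of D → 1.03; 114/114 used.
5 item(s) taken whole; one partial (take 1/31 of D).

5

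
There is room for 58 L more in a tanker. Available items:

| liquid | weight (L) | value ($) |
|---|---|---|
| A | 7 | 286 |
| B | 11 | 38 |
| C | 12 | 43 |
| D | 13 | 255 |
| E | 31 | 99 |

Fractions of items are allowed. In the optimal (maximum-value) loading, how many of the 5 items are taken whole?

4

Greedy by value/weight ratio, highest first.
Order: A (286/7=40.86) > D (255/13=19.62) > C (43/12=3.58) > B (38/11=3.45) > E (99/31=3.19)
Fill: take A (7 @ 286) → take D (13 @ 255) → take C (12 @ 43) → take B (11 @ 38) → take 15/31 of E → 47.90; 58/58 used.
4 item(s) taken whole; one partial (take 15/31 of E).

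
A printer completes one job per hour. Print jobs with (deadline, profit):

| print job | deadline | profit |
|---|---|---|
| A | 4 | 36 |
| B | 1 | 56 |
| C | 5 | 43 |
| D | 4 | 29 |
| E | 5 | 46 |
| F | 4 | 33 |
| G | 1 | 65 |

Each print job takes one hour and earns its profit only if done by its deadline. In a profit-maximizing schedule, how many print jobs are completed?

5

Take jobs in profit order; each goes to the latest open slot no later than its deadline.
By profit: G(d1,65), B(d1,56), E(d5,46), C(d5,43), A(d4,36), F(d4,33), D(d4,29)
G→slot 1; B skipped; E→slot 5; C→slot 4; A→slot 3; F→slot 2; D skipped.
5 of 7 scheduled.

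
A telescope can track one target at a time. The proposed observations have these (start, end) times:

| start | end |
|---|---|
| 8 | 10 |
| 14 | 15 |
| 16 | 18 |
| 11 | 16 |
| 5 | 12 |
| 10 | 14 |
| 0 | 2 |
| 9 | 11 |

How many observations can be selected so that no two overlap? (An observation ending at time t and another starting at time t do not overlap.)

Sorted by end: (0,2)  (8,10)  (9,11)  (5,12)  (10,14)  (14,15)  (11,16)  (16,18)
take (0,2); take (8,10); skip (9,11); take (10,14); take (14,15); take (16,18).
Selected 5 observations.

5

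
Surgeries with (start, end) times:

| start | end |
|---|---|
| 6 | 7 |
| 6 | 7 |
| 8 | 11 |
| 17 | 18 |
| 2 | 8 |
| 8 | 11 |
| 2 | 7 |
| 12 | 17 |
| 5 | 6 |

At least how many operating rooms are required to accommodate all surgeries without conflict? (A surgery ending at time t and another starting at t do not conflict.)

Events (time:±→running): 2:+→1 2:+→2 5:+→3 6:-→2 6:+→3 6:+→4 … peak 4.

4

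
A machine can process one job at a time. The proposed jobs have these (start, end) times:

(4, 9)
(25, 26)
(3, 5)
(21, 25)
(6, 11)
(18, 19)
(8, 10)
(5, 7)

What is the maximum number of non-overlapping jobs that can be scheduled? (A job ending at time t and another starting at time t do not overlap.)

By end time: (3,5), (5,7), (4,9), (8,10), (6,11), (18,19), (21,25), (25,26).
Pick (3,5); next start ≥ 5 → (5,7); next start ≥ 7 → (8,10); next start ≥ 10 → (18,19); next start ≥ 19 → (21,25); next start ≥ 25 → (25,26).
Selected 6 jobs.

6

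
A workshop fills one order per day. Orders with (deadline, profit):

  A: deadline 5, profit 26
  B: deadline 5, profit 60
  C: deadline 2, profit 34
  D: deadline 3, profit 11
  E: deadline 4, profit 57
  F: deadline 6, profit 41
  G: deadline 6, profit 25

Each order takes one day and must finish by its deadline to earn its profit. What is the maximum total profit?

By profit: B(d5,60), E(d4,57), F(d6,41), C(d2,34), A(d5,26), G(d6,25), D(d3,11)
B→slot 5; E→slot 4; F→slot 6; C→slot 2; A→slot 3; G→slot 1; D skipped.
Profit = 25 + 34 + 26 + 57 + 60 + 41 = 243

243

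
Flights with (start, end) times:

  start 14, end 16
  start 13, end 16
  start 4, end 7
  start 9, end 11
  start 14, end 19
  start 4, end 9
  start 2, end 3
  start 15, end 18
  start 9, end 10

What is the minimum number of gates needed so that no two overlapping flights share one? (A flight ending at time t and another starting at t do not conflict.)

4

The answer is the maximum number of intervals overlapping at any instant.
Events (time:±→running): 2:+→1 3:-→0 4:+→1 4:+→2 7:-→1 9:-→0 9:+→1 9:+→2 10:-→1 11:-→0 13:+→1 14:+→2 14:+→3 15:+→4 … peak 4.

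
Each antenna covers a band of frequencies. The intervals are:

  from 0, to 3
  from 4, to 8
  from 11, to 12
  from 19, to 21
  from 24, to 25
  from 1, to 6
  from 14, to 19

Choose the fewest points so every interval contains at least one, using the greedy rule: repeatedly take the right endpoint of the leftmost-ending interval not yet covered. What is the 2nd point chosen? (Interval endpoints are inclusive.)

Sorted: [0,3] [1,6] [4,8] [11,12] [14,19] [19,21] [24,25]
{[0,3],[1,6]} hit by 3; {[4,8]} hit by 8; {[11,12]} hit by 12; {[14,19],[19,21]} hit by 19; {[24,25]} hit by 25.
Points: 3, 8, 12, 19, 25 (5 total).

8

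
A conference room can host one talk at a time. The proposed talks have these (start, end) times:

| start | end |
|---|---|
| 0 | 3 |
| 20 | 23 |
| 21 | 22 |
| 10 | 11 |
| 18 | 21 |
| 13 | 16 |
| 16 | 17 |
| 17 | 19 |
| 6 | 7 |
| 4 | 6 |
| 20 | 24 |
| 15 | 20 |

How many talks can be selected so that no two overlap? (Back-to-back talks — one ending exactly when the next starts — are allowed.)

8

Sorted by end: (0,3)  (4,6)  (6,7)  (10,11)  (13,16)  (16,17)  (17,19)  (15,20)  (18,21)  (21,22)  (20,23)  (20,24)
take (0,3); take (4,6); take (6,7); take (10,11); take (13,16); take (16,17); take (17,19); skip (15,20); take (21,22).
Selected 8 talks.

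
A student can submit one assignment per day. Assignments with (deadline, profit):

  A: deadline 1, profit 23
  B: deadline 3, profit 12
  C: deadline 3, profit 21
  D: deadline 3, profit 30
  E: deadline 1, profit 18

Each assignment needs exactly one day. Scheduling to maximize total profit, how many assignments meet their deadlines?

By profit: D(d3,30), A(d1,23), C(d3,21), E(d1,18), B(d3,12)
D→slot 3; A→slot 1; C→slot 2; E skipped; B skipped.
3 of 5 scheduled.

3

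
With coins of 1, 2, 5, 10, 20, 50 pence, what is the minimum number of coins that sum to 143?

6

143 = 2×50 + 2×20 + 1×2 + 1×1
Total coins = 2 + 2 + 1 + 1 = 6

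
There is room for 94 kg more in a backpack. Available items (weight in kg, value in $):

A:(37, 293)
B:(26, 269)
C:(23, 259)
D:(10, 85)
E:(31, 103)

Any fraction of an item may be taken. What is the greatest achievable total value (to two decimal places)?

890.16

Ratios (sorted): C 11.26, B 10.35, D 8.50, A 7.92, E 3.32
take C (23 @ 259); take B (26 @ 269); take D (10 @ 85); take 35/37 of A → 277.16. Capacity used 94/94.
Total value = 890.16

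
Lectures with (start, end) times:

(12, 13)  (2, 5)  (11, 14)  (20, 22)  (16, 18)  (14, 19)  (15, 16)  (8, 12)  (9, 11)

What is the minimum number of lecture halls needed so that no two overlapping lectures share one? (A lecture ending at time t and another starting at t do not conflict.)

Events (time:±→running): 2:+→1 5:-→0 8:+→1 9:+→2 … peak 2.

2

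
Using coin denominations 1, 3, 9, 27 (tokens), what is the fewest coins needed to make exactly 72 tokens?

4

Greedy: take as many of the largest coin as possible, then repeat with the remainder.
72 − 2×27→18 − 2×9→0
Total coins = 2 + 2 = 4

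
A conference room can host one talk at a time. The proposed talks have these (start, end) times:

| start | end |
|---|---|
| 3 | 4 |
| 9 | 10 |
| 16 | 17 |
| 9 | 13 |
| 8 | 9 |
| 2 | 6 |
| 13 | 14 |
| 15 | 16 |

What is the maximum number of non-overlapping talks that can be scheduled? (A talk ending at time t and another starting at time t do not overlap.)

Sorted by end: (3,4)  (2,6)  (8,9)  (9,10)  (9,13)  (13,14)  (15,16)  (16,17)
take (3,4); take (8,9); take (9,10); take (13,14); take (15,16); take (16,17).
Selected 6 talks.

6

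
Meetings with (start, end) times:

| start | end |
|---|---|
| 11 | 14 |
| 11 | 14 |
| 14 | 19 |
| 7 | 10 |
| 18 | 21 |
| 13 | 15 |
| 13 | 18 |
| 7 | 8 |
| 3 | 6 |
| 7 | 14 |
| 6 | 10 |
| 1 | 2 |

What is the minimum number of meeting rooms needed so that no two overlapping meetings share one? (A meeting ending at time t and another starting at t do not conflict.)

5

Events (time:±→running): 1:+→1 2:-→0 3:+→1 6:-→0 6:+→1 7:+→2 7:+→3 7:+→4 8:-→3 10:-→2 10:-→1 11:+→2 11:+→3 13:+→4 13:+→5 … peak 5.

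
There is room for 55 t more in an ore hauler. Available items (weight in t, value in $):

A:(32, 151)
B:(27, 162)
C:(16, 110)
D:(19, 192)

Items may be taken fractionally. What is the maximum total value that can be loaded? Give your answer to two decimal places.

Ratios (sorted): D 10.11, C 6.88, B 6.00, A 4.72
take D (19 @ 192); take C (16 @ 110); take 20/27 of B → 120.00. Capacity used 55/55.
Total value = 422.00

422.00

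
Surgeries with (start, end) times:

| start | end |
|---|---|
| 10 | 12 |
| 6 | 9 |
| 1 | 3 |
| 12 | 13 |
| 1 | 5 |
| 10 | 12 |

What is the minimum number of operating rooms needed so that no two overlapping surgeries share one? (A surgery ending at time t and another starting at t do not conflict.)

2

Count concurrent intervals with a sweep; the peak is the room count.
starts: [1, 1, 6, 10, 10, 12]
ends:   [3, 5, 9, 12, 12, 13]
s1→1 s1→2  — peak 2.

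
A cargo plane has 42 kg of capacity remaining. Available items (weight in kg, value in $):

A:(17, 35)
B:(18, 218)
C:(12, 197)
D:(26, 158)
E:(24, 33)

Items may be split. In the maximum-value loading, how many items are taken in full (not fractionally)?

Greedy by value/weight ratio, highest first.
Ratios (sorted): C 16.42, B 12.11, D 6.08, A 2.06, E 1.38
take C (12 @ 197); take B (18 @ 218); take 12/26 of D → 72.92. Capacity used 42/42.
2 item(s) taken whole; one partial (take 12/26 of D).

2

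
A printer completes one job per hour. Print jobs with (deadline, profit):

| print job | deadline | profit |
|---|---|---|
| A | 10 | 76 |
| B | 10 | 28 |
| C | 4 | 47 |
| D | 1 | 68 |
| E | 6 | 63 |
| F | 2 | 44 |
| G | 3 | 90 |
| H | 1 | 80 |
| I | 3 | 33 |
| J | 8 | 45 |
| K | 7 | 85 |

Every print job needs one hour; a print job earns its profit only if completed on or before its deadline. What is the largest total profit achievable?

558

By profit: G(d3,90), K(d7,85), H(d1,80), A(d10,76), D(d1,68), E(d6,63), C(d4,47), J(d8,45), F(d2,44), I(d3,33), B(d10,28)
G→slot 3; K→slot 7; H→slot 1; A→slot 10; D skipped; E→slot 6; C→slot 4; J→slot 8; F→slot 2; I skipped; B→slot 9.
Profit = 80 + 44 + 90 + 47 + 63 + 85 + 45 + 28 + 76 = 558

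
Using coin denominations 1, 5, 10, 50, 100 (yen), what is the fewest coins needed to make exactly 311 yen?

5

311 − 3×100→11 − 1×10→1 − 1×1→0
Total coins = 3 + 1 + 1 = 5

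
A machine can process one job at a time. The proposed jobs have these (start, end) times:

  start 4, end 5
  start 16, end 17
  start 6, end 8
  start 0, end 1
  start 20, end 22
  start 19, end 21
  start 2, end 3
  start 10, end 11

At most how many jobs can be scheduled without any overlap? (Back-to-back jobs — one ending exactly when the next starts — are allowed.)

7

Order by finish time; keep every interval that doesn't clash with the previous kept one.
Sorted by end: (0,1)  (2,3)  (4,5)  (6,8)  (10,11)  (16,17)  (19,21)  (20,22)
take (0,1); take (2,3); take (4,5); take (6,8); take (10,11); take (16,17); take (19,21).
Selected 7 jobs.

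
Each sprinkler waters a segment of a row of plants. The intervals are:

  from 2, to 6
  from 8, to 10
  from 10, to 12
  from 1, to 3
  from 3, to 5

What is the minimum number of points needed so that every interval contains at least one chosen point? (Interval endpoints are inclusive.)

2

Sorted: [1,3] [3,5] [2,6] [8,10] [10,12]
{[1,3],[3,5],[2,6]} hit by 3; {[8,10],[10,12]} hit by 10.
Points: 3, 10 (2 total).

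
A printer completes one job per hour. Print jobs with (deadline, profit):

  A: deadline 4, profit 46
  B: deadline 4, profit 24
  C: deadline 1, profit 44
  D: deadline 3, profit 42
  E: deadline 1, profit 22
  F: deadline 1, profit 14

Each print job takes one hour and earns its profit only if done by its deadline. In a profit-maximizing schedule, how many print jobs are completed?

4

Take jobs in profit order; each goes to the latest open slot no later than its deadline.
Profit order: A=46 C=44 D=42 B=24 E=22 F=14
Assign: A→slot 4, C→slot 1, D→slot 3, B→slot 2, E skipped, F skipped.
Slots: [1:C] [2:B] [3:D] [4:A]
4 of 6 scheduled.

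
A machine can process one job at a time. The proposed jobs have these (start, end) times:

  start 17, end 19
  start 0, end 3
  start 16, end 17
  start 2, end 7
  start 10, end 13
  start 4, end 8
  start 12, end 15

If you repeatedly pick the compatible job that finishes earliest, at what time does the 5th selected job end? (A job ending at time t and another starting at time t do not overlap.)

19

Order by finish time; keep every interval that doesn't clash with the previous kept one.
By end time: (0,3), (2,7), (4,8), (10,13), (12,15), (16,17), (17,19).
Pick (0,3); next start ≥ 3 → (4,8); next start ≥ 8 → (10,13); next start ≥ 13 → (16,17); next start ≥ 17 → (17,19).
Selected: (0,3) (4,8) (10,13) (16,17) (17,19)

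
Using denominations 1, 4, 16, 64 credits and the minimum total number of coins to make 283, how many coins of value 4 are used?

Greedy: take as many of the largest coin as possible, then repeat with the remainder.
283 − 4×64→27 − 1×16→11 − 2×4→3 − 3×1→0
Count of 4: 2

2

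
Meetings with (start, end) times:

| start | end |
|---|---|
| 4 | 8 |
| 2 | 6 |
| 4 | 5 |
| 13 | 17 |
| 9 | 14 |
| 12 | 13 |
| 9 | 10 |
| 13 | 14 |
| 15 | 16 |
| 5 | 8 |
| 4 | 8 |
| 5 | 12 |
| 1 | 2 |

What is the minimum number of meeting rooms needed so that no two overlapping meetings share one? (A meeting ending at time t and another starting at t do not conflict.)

5

Count concurrent intervals with a sweep; the peak is the room count.
starts: [1, 2, 4, 4, 4, 5, 5, 9, 9, 12, 13, 13, 15]
ends:   [2, 5, 6, 8, 8, 8, 10, 12, 13, 14, 14, 16, 17]
s1→1 e2→0 s2→1 s4→2 s4→3 s4→4 e5→3 s5→4 s5→5  — peak 5.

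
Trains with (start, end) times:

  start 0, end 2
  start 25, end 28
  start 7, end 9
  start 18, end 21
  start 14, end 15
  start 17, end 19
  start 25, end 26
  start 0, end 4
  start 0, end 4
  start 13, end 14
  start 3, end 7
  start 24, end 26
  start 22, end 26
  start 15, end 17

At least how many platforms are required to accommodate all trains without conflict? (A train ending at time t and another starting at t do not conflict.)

The answer is the maximum number of intervals overlapping at any instant.
Events (time:±→running): 0:+→1 0:+→2 0:+→3 2:-→2 3:+→3 4:-→2 4:-→1 7:-→0 7:+→1 9:-→0 13:+→1 14:-→0 14:+→1 15:-→0 15:+→1 17:-→0 17:+→1 18:+→2 19:-→1 21:-→0 22:+→1 24:+→2 25:+→3 25:+→4 … peak 4.

4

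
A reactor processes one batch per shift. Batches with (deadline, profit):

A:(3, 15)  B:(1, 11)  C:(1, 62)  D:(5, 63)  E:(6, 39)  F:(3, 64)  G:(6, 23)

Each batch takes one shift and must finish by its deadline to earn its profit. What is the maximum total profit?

266

Take jobs in profit order; each goes to the latest open slot no later than its deadline.
By profit: F(d3,64), D(d5,63), C(d1,62), E(d6,39), G(d6,23), A(d3,15), B(d1,11)
F→slot 3; D→slot 5; C→slot 1; E→slot 6; G→slot 4; A→slot 2; B skipped.
Profit = 62 + 15 + 64 + 23 + 63 + 39 = 266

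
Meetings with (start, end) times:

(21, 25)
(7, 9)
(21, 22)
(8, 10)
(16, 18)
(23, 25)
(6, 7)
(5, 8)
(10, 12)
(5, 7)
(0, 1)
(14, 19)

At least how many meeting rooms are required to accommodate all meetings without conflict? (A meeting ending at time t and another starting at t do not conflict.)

3

Events (time:±→running): 0:+→1 1:-→0 5:+→1 5:+→2 6:+→3 … peak 3.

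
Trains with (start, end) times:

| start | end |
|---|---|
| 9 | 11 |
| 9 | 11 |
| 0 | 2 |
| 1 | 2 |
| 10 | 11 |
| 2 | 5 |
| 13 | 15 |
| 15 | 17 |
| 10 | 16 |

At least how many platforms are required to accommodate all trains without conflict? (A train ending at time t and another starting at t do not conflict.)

starts: [0, 1, 2, 9, 9, 10, 10, 13, 15]
ends:   [2, 2, 5, 11, 11, 11, 15, 16, 17]
s0→1 s1→2 e2→1 e2→0 s2→1 e5→0 s9→1 s9→2 s10→3 s10→4  — peak 4.

4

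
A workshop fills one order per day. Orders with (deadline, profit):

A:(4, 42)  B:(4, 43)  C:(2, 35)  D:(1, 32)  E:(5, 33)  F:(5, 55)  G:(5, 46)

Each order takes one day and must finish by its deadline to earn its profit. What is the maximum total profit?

Sort by profit descending; place each in the latest free slot ≤ its deadline.
By profit: F(d5,55), G(d5,46), B(d4,43), A(d4,42), C(d2,35), E(d5,33), D(d1,32)
F→slot 5; G→slot 4; B→slot 3; A→slot 2; C→slot 1; E skipped; D skipped.
Profit = 35 + 42 + 43 + 46 + 55 = 221

221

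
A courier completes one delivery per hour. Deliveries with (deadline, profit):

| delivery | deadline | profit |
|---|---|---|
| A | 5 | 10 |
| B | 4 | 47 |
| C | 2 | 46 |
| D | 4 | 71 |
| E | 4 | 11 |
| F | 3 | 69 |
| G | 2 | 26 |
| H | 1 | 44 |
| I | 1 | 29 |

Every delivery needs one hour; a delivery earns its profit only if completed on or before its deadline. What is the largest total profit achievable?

243

Profit order: D=71 F=69 B=47 C=46 H=44 I=29 G=26 E=11 A=10
Assign: D→slot 4, F→slot 3, B→slot 2, C→slot 1, H skipped, I skipped, G skipped, E skipped, A→slot 5.
Slots: [1:C] [2:B] [3:F] [4:D] [5:A]
Profit = 46 + 47 + 69 + 71 + 10 = 243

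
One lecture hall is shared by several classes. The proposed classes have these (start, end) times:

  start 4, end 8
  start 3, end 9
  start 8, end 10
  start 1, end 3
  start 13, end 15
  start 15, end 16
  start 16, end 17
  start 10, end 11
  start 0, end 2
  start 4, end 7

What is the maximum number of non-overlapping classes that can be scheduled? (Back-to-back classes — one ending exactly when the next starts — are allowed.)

7

Order by finish time; keep every interval that doesn't clash with the previous kept one.
By end time: (0,2), (1,3), (4,7), (4,8), (3,9), (8,10), (10,11), (13,15), (15,16), (16,17).
Pick (0,2); next start ≥ 2 → (4,7); next start ≥ 7 → (8,10); next start ≥ 10 → (10,11); next start ≥ 11 → (13,15); next start ≥ 15 → (15,16); next start ≥ 16 → (16,17).
Selected 7 classes.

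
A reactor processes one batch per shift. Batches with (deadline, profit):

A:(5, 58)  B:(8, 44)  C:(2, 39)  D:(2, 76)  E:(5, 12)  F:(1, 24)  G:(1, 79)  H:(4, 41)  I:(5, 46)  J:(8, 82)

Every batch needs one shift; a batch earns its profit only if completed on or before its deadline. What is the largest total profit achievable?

426

Sort by profit descending; place each in the latest free slot ≤ its deadline.
Profit order: J=82 G=79 D=76 A=58 I=46 B=44 H=41 C=39 F=24 E=12
Assign: J→slot 8, G→slot 1, D→slot 2, A→slot 5, I→slot 4, B→slot 7, H→slot 3, C skipped, F skipped, E skipped.
Slots: [1:G] [2:D] [3:H] [4:I] [5:A] [7:B] [8:J]
Profit = 79 + 76 + 41 + 46 + 58 + 44 + 82 = 426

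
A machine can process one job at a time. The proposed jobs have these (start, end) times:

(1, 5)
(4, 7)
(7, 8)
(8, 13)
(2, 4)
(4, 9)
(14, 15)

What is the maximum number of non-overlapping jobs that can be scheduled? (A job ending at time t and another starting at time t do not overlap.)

By end time: (2,4), (1,5), (4,7), (7,8), (4,9), (8,13), (14,15).
Pick (2,4); next start ≥ 4 → (4,7); next start ≥ 7 → (7,8); next start ≥ 8 → (8,13); next start ≥ 13 → (14,15).
Selected 5 jobs.

5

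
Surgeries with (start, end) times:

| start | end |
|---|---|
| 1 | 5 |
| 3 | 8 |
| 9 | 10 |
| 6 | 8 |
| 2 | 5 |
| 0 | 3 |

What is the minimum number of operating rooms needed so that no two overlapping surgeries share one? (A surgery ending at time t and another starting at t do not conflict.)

Events (time:±→running): 0:+→1 1:+→2 2:+→3 … peak 3.

3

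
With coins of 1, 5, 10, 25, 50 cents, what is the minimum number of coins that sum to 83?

Greedy: take as many of the largest coin as possible, then repeat with the remainder.
83 = 1×50 + 1×25 + 1×5 + 3×1
Total coins = 1 + 1 + 1 + 3 = 6

6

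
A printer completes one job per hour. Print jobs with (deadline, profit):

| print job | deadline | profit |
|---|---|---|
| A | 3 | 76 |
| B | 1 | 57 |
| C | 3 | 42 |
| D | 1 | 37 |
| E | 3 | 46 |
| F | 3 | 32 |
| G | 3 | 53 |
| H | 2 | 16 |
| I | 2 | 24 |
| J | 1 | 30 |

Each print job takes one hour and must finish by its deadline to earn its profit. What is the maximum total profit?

Sort by profit descending; place each in the latest free slot ≤ its deadline.
Profit order: A=76 B=57 G=53 E=46 C=42 D=37 F=32 J=30 I=24 H=16
Assign: A→slot 3, B→slot 1, G→slot 2, E skipped, C skipped, D skipped, F skipped, J skipped, I skipped, H skipped.
Slots: [1:B] [2:G] [3:A]
Profit = 57 + 53 + 76 = 186

186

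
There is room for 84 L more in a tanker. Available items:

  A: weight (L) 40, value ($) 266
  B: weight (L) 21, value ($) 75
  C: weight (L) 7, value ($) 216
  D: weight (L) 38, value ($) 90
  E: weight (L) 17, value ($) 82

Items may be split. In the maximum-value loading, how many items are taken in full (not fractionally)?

3

Greedy by value/weight ratio, highest first.
Order: C (216/7=30.86) > A (266/40=6.65) > E (82/17=4.82) > B (75/21=3.57) > D (90/38=2.37)
Fill: take C (7 @ 216) → take A (40 @ 266) → take E (17 @ 82) → take 20/21 of B → 71.43; 84/84 used.
3 item(s) taken whole; one partial (take 20/21 of B).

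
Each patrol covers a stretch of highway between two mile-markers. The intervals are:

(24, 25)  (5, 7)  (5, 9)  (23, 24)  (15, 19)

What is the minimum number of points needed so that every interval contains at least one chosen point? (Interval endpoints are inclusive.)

Sort by right endpoint; whenever an interval is uncovered, place a point at its right end.
Sorted: [5,7] [5,9] [15,19] [23,24] [24,25]
{[5,7],[5,9]} hit by 7; {[15,19]} hit by 19; {[23,24],[24,25]} hit by 24.
Points: 7, 19, 24 (3 total).

3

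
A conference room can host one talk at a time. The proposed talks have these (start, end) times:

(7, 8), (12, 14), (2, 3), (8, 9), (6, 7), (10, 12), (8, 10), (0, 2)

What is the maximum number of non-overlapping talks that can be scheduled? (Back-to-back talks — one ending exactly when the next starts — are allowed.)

7

Sort by end time and greedily take each interval whose start is ≥ the last chosen end.
Sorted by end: (0,2)  (2,3)  (6,7)  (7,8)  (8,9)  (8,10)  (10,12)  (12,14)
take (0,2); take (2,3); take (6,7); take (7,8); take (8,9); skip (8,10); take (10,12); take (12,14).
Selected 7 talks.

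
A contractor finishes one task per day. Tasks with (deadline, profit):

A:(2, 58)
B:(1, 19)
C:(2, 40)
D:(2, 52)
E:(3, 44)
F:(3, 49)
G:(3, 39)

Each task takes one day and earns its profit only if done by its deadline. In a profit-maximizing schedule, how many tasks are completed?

Sort by profit descending; place each in the latest free slot ≤ its deadline.
Profit order: A=58 D=52 F=49 E=44 C=40 G=39 B=19
Assign: A→slot 2, D→slot 1, F→slot 3, E skipped, C skipped, G skipped, B skipped.
Slots: [1:D] [2:A] [3:F]
3 of 7 scheduled.

3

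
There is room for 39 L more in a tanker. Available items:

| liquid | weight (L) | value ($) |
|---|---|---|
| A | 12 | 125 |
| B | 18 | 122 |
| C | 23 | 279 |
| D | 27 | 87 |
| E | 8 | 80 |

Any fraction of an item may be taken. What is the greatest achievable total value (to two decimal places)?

Ratios (sorted): C 12.13, A 10.42, E 10.00, B 6.78, D 3.22
take C (23 @ 279); take A (12 @ 125); take 4/8 of E → 40.00. Capacity used 39/39.
Total value = 444.00

444.00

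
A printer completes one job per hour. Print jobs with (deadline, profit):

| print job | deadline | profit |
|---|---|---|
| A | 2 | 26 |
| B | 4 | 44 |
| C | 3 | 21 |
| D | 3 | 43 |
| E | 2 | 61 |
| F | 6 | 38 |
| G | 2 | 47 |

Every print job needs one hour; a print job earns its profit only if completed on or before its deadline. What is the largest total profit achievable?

Sort by profit descending; place each in the latest free slot ≤ its deadline.
Profit order: E=61 G=47 B=44 D=43 F=38 A=26 C=21
Assign: E→slot 2, G→slot 1, B→slot 4, D→slot 3, F→slot 6, A skipped, C skipped.
Slots: [1:G] [2:E] [3:D] [4:B] [6:F]
Profit = 47 + 61 + 43 + 44 + 38 = 233

233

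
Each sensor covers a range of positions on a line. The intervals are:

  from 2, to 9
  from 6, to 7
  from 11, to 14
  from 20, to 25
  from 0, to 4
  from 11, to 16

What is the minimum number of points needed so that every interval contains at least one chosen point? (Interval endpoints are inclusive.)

4

Process intervals by earliest right end; each time one isn't hit yet, stab at its right endpoint.
By right end: [0,4]  [6,7]  [2,9]  [11,14]  [11,16]  [20,25]
[0,4] uncovered → point at 4; [6,7] uncovered → point at 7; [11,14] uncovered → point at 14; [20,25] uncovered → point at 25.
Points: 4, 7, 14, 25 (4 total).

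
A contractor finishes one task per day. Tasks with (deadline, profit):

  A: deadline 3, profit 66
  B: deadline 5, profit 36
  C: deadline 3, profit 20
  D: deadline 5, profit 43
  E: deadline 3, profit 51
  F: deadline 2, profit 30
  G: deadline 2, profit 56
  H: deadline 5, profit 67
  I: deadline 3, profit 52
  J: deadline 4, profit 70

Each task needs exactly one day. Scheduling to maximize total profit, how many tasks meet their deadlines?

5

Take jobs in profit order; each goes to the latest open slot no later than its deadline.
Profit order: J=70 H=67 A=66 G=56 I=52 E=51 D=43 B=36 F=30 C=20
Assign: J→slot 4, H→slot 5, A→slot 3, G→slot 2, I→slot 1, E skipped, D skipped, B skipped, F skipped, C skipped.
Slots: [1:I] [2:G] [3:A] [4:J] [5:H]
5 of 10 scheduled.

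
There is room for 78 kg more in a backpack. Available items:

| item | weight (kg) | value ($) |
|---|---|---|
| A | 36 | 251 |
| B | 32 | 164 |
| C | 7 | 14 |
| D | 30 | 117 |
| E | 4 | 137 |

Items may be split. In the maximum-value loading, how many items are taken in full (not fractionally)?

Ratios (sorted): E 34.25, A 6.97, B 5.12, D 3.90, C 2.00
take E (4 @ 137); take A (36 @ 251); take B (32 @ 164); take 6/30 of D → 23.40. Capacity used 78/78.
3 item(s) taken whole; one partial (take 6/30 of D).

3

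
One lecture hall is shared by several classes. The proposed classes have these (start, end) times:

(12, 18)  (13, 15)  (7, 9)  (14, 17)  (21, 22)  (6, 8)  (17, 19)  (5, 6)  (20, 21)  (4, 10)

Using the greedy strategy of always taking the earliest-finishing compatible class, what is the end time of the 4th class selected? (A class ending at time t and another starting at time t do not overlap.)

Sorted by end: (5,6)  (6,8)  (7,9)  (4,10)  (13,15)  (14,17)  (12,18)  (17,19)  (20,21)  (21,22)
take (5,6); take (6,8); skip (7,9); take (13,15); take (17,19); take (20,21); take (21,22).
Selected: (5,6) (6,8) (13,15) (17,19) (20,21) (21,22)

19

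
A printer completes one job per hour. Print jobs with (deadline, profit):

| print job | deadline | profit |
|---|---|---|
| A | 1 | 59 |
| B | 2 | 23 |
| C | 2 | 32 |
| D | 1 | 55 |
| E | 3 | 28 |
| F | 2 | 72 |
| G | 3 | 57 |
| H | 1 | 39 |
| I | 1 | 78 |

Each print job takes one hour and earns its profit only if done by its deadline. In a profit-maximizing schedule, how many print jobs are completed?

Take jobs in profit order; each goes to the latest open slot no later than its deadline.
Profit order: I=78 F=72 A=59 G=57 D=55 H=39 C=32 E=28 B=23
Assign: I→slot 1, F→slot 2, A skipped, G→slot 3, D skipped, H skipped, C skipped, E skipped, B skipped.
Slots: [1:I] [2:F] [3:G]
3 of 9 scheduled.

3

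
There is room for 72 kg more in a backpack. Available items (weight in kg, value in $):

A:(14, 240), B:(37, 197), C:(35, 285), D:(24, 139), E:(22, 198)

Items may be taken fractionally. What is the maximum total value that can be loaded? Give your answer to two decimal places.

728.79

Sort by value per unit weight and fill in that order.
Order: A (240/14=17.14) > E (198/22=9.00) > C (285/35=8.14) > D (139/24=5.79) > B (197/37=5.32)
Fill: take A (14 @ 240) → take E (22 @ 198) → take C (35 @ 285) → take 1/24 of D → 5.79; 72/72 used.
Total value = 728.79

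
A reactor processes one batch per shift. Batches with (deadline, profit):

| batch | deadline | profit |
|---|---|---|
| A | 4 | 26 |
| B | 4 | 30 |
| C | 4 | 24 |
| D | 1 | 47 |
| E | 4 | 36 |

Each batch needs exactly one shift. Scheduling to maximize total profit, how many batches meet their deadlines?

4

By profit: D(d1,47), E(d4,36), B(d4,30), A(d4,26), C(d4,24)
D→slot 1; E→slot 4; B→slot 3; A→slot 2; C skipped.
4 of 5 scheduled.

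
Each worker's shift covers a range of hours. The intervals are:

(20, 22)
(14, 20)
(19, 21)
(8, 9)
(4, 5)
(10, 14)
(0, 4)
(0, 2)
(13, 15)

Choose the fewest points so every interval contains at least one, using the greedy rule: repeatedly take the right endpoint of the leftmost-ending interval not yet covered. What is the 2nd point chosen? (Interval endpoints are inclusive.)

5

By right end: [0,2]  [0,4]  [4,5]  [8,9]  [10,14]  [13,15]  [14,20]  [19,21]  [20,22]
[0,2] uncovered → point at 2; [4,5] uncovered → point at 5; [8,9] uncovered → point at 9; [10,14] uncovered → point at 14; [19,21] uncovered → point at 21.
Points: 2, 5, 9, 14, 21 (5 total).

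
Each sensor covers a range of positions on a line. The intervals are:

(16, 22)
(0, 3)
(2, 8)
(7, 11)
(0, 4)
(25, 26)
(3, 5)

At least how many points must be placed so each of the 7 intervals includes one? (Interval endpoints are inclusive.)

4

Process intervals by earliest right end; each time one isn't hit yet, stab at its right endpoint.
By right end: [0,3]  [0,4]  [3,5]  [2,8]  [7,11]  [16,22]  [25,26]
[0,3] uncovered → point at 3; [7,11] uncovered → point at 11; [16,22] uncovered → point at 22; [25,26] uncovered → point at 26.
Points: 3, 11, 22, 26 (4 total).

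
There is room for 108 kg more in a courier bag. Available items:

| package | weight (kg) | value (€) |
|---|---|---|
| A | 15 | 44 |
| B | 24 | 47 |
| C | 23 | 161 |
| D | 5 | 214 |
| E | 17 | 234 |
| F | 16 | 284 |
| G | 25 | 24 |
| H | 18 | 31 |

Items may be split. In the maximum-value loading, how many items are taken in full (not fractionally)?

Greedy by value/weight ratio, highest first.
Order: D (214/5=42.80) > F (284/16=17.75) > E (234/17=13.76) > C (161/23=7.00) > A (44/15=2.93) > B (47/24=1.96) > H (31/18=1.72) > G (24/25=0.96)
Fill: take D (5 @ 214) → take F (16 @ 284) → take E (17 @ 234) → take C (23 @ 161) → take A (15 @ 44) → take B (24 @ 47) → take 8/18 of H → 13.78; 108/108 used.
6 item(s) taken whole; one partial (take 8/18 of H).

6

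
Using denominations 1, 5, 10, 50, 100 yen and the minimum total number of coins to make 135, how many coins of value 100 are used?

1

Use the largest denomination that fits, subtract, and repeat.
135 − 1×100→35 − 3×10→5 − 1×5→0
Count of 100: 1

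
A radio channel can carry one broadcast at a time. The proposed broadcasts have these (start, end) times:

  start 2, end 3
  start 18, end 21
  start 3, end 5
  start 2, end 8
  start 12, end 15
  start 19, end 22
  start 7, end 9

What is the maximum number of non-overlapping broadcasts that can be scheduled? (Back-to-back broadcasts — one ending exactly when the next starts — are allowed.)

Order by finish time; keep every interval that doesn't clash with the previous kept one.
Sorted by end: (2,3)  (3,5)  (2,8)  (7,9)  (12,15)  (18,21)  (19,22)
take (2,3); take (3,5); take (7,9); take (12,15); take (18,21).
Selected 5 broadcasts.

5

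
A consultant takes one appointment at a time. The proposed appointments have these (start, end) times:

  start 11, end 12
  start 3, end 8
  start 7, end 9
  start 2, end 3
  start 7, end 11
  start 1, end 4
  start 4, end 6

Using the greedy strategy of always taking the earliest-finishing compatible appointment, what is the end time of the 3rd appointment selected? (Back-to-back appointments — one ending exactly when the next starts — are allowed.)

Sorted by end: (2,3)  (1,4)  (4,6)  (3,8)  (7,9)  (7,11)  (11,12)
take (2,3); take (4,6); skip (3,8); take (7,9); skip (7,11); take (11,12).
Selected: (2,3) (4,6) (7,9) (11,12)

9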